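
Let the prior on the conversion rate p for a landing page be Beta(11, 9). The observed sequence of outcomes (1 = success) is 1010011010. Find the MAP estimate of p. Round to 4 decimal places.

p̂_MAP = 0.5357

Prior: Beta(11, 9).
Data: 5 successes in 10 trials (from the sequence). The binomial likelihood contributes p^5(1−p)^5, so the posterior is Beta(11+5, 9+5) = Beta(16, 14).
For Beta(a, b) with a, b > 1 the mode is (a−1)/(a+b−2) = 15/28 ≈ 0.5357.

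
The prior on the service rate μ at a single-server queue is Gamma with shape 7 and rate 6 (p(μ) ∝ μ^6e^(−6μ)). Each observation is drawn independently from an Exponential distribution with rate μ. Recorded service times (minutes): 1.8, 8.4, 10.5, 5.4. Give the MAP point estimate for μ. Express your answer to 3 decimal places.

The Exponential(rate=μ) likelihood is ∝ μ^n e^(−μΣtᵢ). Here n = 4 and Σtᵢ = 1.8 + 8.4 + 10.5 + 5.4 = 26.1.
Posterior ∝ μ^6e^(−6μ) · μ^4e^(−26.1μ) = μ^10e^(−32.1μ), i.e. Gamma(11, 32.1).
Mode = (a−1)/b = 10/32.1 ≈ 0.312.

μ̂_MAP = 0.312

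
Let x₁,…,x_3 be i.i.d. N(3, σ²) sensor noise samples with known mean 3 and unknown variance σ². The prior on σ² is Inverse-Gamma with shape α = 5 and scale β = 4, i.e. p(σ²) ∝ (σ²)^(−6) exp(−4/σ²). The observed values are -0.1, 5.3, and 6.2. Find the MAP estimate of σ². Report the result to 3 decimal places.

Sum of squared deviations about the known mean: SS = (-0.1−3)² + (5.3−3)² + (6.2−3)² = 25.14.
The Normal likelihood contributes (σ²)^(−n/2) exp(−SS/(2σ²)), so the posterior is Inverse-Gamma(α + n/2, β + SS/2) = Inverse-Gamma(6.5, 16.57).
The mode of Inverse-Gamma(a, b) is b/(a+1) = 16.57/7.5 ≈ 2.209.

σ̂²_MAP = 2.209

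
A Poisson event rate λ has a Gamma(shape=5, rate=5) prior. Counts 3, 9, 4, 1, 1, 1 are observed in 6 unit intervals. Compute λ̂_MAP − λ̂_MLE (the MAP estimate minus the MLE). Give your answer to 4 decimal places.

Σxᵢ = 19. Posterior is Gamma(24, 11); MAP = (24−1)/11 = 23/11 ≈ 2.09091.
MLE = x̄ = 19/6 ≈ 3.16667.
Difference = 23/11 − 19/6 = -71/66 ≈ -1.0758.

MAP − MLE = -1.0758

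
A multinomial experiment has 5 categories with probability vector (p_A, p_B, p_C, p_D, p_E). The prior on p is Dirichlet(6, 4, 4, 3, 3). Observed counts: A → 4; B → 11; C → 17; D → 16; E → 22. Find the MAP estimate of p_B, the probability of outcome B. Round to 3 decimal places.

MAP estimate of p_B = 0.165

The posterior is Dirichlet(αᵢ + nᵢ) = Dirichlet(10, 15, 21, 19, 25).
For a Dirichlet(a₁,…,a_K) with all aᵢ > 1, the mode has j-th component (aⱼ − 1)/(Σaᵢ − K).
Here Σaᵢ = 90 and K = 5, so p_B = (15 − 1)/(90 − 5) = 14/85 ≈ 0.165.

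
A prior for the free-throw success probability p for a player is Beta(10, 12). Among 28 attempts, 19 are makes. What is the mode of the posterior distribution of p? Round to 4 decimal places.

p̂_MAP = 0.5833

Prior: Beta(10, 12).
Data: 19 successes in 28 trials. The binomial likelihood contributes p^19(1−p)^9, so the posterior is Beta(10+19, 12+9) = Beta(29, 21).
For Beta(a, b) with a, b > 1 the mode is (a−1)/(a+b−2) = 28/48 ≈ 0.5833.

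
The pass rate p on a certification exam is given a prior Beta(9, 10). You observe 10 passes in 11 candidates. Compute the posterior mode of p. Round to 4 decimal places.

p̂_MAP = 0.6429

Prior: Beta(9, 10).
Data: 10 successes in 11 trials. The binomial likelihood contributes p^10(1−p)^1, so the posterior is Beta(9+10, 10+1) = Beta(19, 11).
For Beta(a, b) with a, b > 1 the mode is (a−1)/(a+b−2) = 18/28 ≈ 0.6429.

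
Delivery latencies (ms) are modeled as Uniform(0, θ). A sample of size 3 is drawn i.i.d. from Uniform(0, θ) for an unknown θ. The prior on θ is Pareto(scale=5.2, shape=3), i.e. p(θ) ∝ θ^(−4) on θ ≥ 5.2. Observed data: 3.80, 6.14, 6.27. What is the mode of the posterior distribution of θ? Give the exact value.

θ̂_MAP = 6.27

The Uniform(0, θ) likelihood is θ^(−n) for θ ≥ max(xᵢ), zero otherwise. Here max(xᵢ) = 6.27.
Posterior ∝ θ^(−4) · θ^(−3) = θ^(−7) on θ ≥ max(5.2, 6.27) = 6.27.
This density is strictly decreasing in θ, so the posterior mode lies at the lower boundary of the support.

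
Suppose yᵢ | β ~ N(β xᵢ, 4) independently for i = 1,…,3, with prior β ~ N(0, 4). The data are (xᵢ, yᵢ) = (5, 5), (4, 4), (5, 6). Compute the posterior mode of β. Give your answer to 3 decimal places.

β̂_MAP = 1.060

log p(β | y) = −Σ(yᵢ − βxᵢ)²/(2·4) − β²/(2·4) + const.
Setting the derivative to zero: Σxᵢ(yᵢ − βxᵢ)/4 − β/4 = 0, so β = Σxᵢyᵢ / (Σxᵢ² + σ²/τ²).
Σxᵢyᵢ = 5·5 + 4·4 + 5·6 = 71; Σxᵢ² = 66; σ²/τ² = 1.
β̂_MAP = 71 / (66 + 1) = 71/67 ≈ 1.060.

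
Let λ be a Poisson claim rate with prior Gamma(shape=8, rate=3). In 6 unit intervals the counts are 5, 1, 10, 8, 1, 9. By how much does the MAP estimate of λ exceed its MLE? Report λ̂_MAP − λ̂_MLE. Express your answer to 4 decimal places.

MAP − MLE = -1.1111

Σxᵢ = 34. Posterior is Gamma(42, 9); MAP = (42−1)/9 = 41/9 ≈ 4.55556.
MLE = x̄ = 34/6 ≈ 5.66667.
Difference = 41/9 − 34/6 = -10/9 ≈ -1.1111.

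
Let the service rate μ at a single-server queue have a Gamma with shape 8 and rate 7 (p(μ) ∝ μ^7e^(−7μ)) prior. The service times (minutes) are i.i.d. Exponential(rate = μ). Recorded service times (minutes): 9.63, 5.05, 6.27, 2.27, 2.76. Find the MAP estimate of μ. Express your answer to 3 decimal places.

μ̂_MAP = 0.364

The Exponential(rate=μ) likelihood is ∝ μ^n e^(−μΣtᵢ). Here n = 5 and Σtᵢ = 9.63 + 5.05 + 6.27 + 2.27 + 2.76 = 25.98.
Posterior ∝ μ^7e^(−7μ) · μ^5e^(−25.98μ) = μ^12e^(−32.98μ), i.e. Gamma(13, 32.98).
Mode = (a−1)/b = 12/32.98 ≈ 0.364.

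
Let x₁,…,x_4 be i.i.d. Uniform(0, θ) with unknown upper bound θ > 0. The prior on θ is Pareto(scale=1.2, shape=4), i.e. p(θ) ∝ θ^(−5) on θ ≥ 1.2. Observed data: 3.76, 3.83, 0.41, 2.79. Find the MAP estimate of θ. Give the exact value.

θ̂_MAP = 3.83

The Uniform(0, θ) likelihood is θ^(−n) for θ ≥ max(xᵢ), zero otherwise. Here max(xᵢ) = 3.83.
Posterior ∝ θ^(−5) · θ^(−4) = θ^(−9) on θ ≥ max(1.2, 3.83) = 3.83.
This density is strictly decreasing in θ, so the posterior mode lies at the lower boundary of the support.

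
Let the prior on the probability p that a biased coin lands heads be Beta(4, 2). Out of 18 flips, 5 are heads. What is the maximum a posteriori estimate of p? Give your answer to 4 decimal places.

Prior: Beta(4, 2).
Data: 5 successes in 18 trials. The binomial likelihood contributes p^5(1−p)^13, so the posterior is Beta(4+5, 2+13) = Beta(9, 15).
For Beta(a, b) with a, b > 1 the mode is (a−1)/(a+b−2) = 8/22 ≈ 0.3636.

p̂_MAP = 0.3636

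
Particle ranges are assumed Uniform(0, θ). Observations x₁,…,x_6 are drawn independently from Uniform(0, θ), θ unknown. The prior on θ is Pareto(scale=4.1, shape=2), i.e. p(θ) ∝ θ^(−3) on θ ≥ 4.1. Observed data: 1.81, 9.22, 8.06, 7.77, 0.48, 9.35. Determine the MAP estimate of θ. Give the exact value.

θ̂_MAP = 9.35

The Uniform(0, θ) likelihood is θ^(−n) for θ ≥ max(xᵢ), zero otherwise. Here max(xᵢ) = 9.35.
Posterior ∝ θ^(−3) · θ^(−6) = θ^(−9) on θ ≥ max(4.1, 9.35) = 9.35.
This density is strictly decreasing in θ, so the posterior mode lies at the lower boundary of the support.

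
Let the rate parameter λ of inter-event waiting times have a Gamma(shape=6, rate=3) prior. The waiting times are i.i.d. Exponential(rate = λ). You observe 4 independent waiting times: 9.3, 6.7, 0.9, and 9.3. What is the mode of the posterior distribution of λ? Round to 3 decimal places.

The Exponential(rate=λ) likelihood is ∝ λ^n e^(−λΣtᵢ). Here n = 4 and Σtᵢ = 9.3 + 6.7 + 0.9 + 9.3 = 26.2.
Posterior ∝ λ^5e^(−3λ) · λ^4e^(−26.2λ) = λ^9e^(−29.2λ), i.e. Gamma(10, 29.2).
Mode = (a−1)/b = 9/29.2 ≈ 0.308.

λ̂_MAP = 0.308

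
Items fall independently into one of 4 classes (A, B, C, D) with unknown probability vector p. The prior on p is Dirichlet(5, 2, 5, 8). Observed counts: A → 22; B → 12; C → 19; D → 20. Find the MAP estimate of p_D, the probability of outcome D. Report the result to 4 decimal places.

MAP estimate of p_D = 0.3034

The posterior is Dirichlet(αᵢ + nᵢ) = Dirichlet(27, 14, 24, 28).
For a Dirichlet(a₁,…,a_K) with all aᵢ > 1, the mode has j-th component (aⱼ − 1)/(Σaᵢ − K).
Here Σaᵢ = 93 and K = 4, so p_D = (28 − 1)/(93 − 4) = 27/89 ≈ 0.3034.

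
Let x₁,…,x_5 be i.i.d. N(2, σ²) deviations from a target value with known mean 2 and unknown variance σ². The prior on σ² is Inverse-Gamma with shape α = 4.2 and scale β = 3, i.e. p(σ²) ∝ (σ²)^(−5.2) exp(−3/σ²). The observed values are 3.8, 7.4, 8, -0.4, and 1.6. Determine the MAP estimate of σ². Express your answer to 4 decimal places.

σ̂²_MAP = 5.2156

Sum of squared deviations about the known mean: SS = (3.8−2)² + (7.4−2)² + (8−2)² + (-0.4−2)² + (1.6−2)² = 74.32.
The Normal likelihood contributes (σ²)^(−n/2) exp(−SS/(2σ²)), so the posterior is Inverse-Gamma(α + n/2, β + SS/2) = Inverse-Gamma(6.7, 40.16).
The mode of Inverse-Gamma(a, b) is b/(a+1) = 40.16/7.7 ≈ 5.2156.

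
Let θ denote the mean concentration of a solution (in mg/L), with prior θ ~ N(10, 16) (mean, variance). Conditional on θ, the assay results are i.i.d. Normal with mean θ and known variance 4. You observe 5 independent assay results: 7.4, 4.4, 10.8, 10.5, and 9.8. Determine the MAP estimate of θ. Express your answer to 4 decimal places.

θ̂_MAP = 8.6476

n = 5; x̄ = (7.4 + 4.4 + 10.8 + 10.5 + 9.8)/5 = 42.9/5 = 8.58.
For a Normal prior and Normal likelihood with known variance, the posterior is Normal; its mode equals its mean, the precision-weighted average.
Prior precision 1/σ₀² = 1/16 = 0.0625; data precision n/σ² = 5/4 = 1.25.
θ̂ = (0.0625·10 + 1.25·8.58) / (0.0625 + 1.25) = 11.35/1.3125 = 908/105 ≈ 8.6476.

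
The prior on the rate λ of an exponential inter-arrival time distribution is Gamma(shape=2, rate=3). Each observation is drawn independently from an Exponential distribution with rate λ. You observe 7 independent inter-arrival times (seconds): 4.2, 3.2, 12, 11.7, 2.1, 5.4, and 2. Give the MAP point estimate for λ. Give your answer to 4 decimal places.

The Exponential(rate=λ) likelihood is ∝ λ^n e^(−λΣtᵢ). Here n = 7 and Σtᵢ = 4.2 + 3.2 + 12 + 11.7 + 2.1 + 5.4 + 2 = 40.6.
Posterior ∝ λe^(−3λ) · λ^7e^(−40.6λ) = λ^8e^(−43.6λ), i.e. Gamma(9, 43.6).
Mode = (a−1)/b = 8/43.6 ≈ 0.1835.

λ̂_MAP = 0.1835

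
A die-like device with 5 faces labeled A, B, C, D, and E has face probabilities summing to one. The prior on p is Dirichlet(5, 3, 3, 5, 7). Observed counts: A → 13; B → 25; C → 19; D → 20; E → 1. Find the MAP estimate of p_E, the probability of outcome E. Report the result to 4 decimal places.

MAP estimate of p_E = 0.0729

The posterior is Dirichlet(αᵢ + nᵢ) = Dirichlet(18, 28, 22, 25, 8).
For a Dirichlet(a₁,…,a_K) with all aᵢ > 1, the mode has j-th component (aⱼ − 1)/(Σaᵢ − K).
Here Σaᵢ = 101 and K = 5, so p_E = (8 − 1)/(101 − 5) = 7/96 ≈ 0.0729.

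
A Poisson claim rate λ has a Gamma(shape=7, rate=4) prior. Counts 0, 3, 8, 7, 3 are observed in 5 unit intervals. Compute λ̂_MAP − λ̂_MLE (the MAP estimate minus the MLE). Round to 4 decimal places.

MAP − MLE = -1.2000

Σxᵢ = 21. Posterior is Gamma(28, 9); MAP = (28−1)/9 = 27/9 ≈ 3.00000.
MLE = x̄ = 21/5 ≈ 4.20000.
Difference = 27/9 − 21/5 = -6/5 ≈ -1.2000.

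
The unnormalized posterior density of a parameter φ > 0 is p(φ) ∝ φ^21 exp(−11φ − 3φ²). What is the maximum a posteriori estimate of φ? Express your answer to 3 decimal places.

ℓ'(φ) = 21/φ − 11 − 6φ. Setting this to zero and multiplying by φ: 6φ² + 11φ − 21 = 0.
φ = (−11 + √(11² + 4·6·21)) / (2·6) = (−11 + √625) / 12 = (−11 + 25)/12 = 7/6.
ℓ''(φ) = −21/φ² − 6 < 0, confirming a maximum.

φ̂_MAP = 1.167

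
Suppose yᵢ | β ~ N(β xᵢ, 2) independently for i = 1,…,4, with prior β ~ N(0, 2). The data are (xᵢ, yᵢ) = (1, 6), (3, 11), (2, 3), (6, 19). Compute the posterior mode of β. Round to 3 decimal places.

log p(β | y) = −Σ(yᵢ − βxᵢ)²/(2·2) − β²/(2·2) + const.
Setting the derivative to zero: Σxᵢ(yᵢ − βxᵢ)/2 − β/2 = 0, so β = Σxᵢyᵢ / (Σxᵢ² + σ²/τ²).
Σxᵢyᵢ = 1·6 + 3·11 + 2·3 + 6·19 = 159; Σxᵢ² = 50; σ²/τ² = 1.
β̂_MAP = 159 / (50 + 1) = 159/51 ≈ 3.118.

β̂_MAP = 3.118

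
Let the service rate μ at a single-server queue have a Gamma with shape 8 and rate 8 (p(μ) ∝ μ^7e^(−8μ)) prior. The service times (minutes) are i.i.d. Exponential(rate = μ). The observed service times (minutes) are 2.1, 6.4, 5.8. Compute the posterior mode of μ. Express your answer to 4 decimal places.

μ̂_MAP = 0.4484

The Exponential(rate=μ) likelihood is ∝ μ^n e^(−μΣtᵢ). Here n = 3 and Σtᵢ = 2.1 + 6.4 + 5.8 = 14.3.
Posterior ∝ μ^7e^(−8μ) · μ^3e^(−14.3μ) = μ^10e^(−22.3μ), i.e. Gamma(11, 22.3).
Mode = (a−1)/b = 10/22.3 ≈ 0.4484.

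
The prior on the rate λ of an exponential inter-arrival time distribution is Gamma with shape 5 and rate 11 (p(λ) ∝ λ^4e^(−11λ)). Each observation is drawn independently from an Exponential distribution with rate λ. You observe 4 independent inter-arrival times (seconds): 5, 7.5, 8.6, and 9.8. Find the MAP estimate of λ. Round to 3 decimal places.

The Exponential(rate=λ) likelihood is ∝ λ^n e^(−λΣtᵢ). Here n = 4 and Σtᵢ = 5 + 7.5 + 8.6 + 9.8 = 30.9.
Posterior ∝ λ^4e^(−11λ) · λ^4e^(−30.9λ) = λ^8e^(−41.9λ), i.e. Gamma(9, 41.9).
Mode = (a−1)/b = 8/41.9 ≈ 0.191.

λ̂_MAP = 0.191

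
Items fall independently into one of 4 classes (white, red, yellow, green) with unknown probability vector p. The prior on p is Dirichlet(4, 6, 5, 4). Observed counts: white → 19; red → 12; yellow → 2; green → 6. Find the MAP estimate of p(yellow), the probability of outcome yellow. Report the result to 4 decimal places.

The posterior is Dirichlet(αᵢ + nᵢ) = Dirichlet(23, 18, 7, 10).
For a Dirichlet(a₁,…,a_K) with all aᵢ > 1, the mode has j-th component (aⱼ − 1)/(Σaᵢ − K).
Here Σaᵢ = 58 and K = 4, so p(yellow) = (7 − 1)/(58 − 4) = 6/54 ≈ 0.1111.

MAP estimate of p(yellow) = 0.1111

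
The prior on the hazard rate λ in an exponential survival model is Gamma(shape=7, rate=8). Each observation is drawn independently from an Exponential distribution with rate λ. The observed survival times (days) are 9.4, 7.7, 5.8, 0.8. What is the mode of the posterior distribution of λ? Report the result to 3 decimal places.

The Exponential(rate=λ) likelihood is ∝ λ^n e^(−λΣtᵢ). Here n = 4 and Σtᵢ = 9.4 + 7.7 + 5.8 + 0.8 = 23.7.
Posterior ∝ λ^6e^(−8λ) · λ^4e^(−23.7λ) = λ^10e^(−31.7λ), i.e. Gamma(11, 31.7).
Mode = (a−1)/b = 10/31.7 ≈ 0.315.

λ̂_MAP = 0.315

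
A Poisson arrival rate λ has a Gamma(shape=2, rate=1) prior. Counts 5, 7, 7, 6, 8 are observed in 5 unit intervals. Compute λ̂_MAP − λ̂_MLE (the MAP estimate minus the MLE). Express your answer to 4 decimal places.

MAP − MLE = -0.9333

Σxᵢ = 33. Posterior is Gamma(35, 6); MAP = (35−1)/6 = 34/6 ≈ 5.66667.
MLE = x̄ = 33/5 ≈ 6.60000.
Difference = 34/6 − 33/5 = -14/15 ≈ -0.9333.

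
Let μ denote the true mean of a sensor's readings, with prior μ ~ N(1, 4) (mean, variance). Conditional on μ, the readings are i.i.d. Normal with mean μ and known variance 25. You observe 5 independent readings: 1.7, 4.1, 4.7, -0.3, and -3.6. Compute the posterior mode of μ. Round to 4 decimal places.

n = 5; x̄ = (1.7 + 4.1 + 4.7 + (-0.3) + (-3.6))/5 = 6.6/5 = 1.32.
For a Normal prior and Normal likelihood with known variance, the posterior is Normal; its mode equals its mean, the precision-weighted average.
Prior precision 1/σ₀² = 1/4 = 0.25; data precision n/σ² = 5/25 = 0.2.
μ̂ = (0.25·1 + 0.2·1.32) / (0.25 + 0.2) = 0.514/0.45 = 257/225 ≈ 1.1422.

μ̂_MAP = 1.1422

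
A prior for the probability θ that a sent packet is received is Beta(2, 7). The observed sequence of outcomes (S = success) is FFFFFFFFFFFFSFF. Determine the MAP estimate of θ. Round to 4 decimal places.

θ̂_MAP = 0.0909

Prior: Beta(2, 7).
Data: 1 success in 15 trials (from the sequence). The binomial likelihood contributes θ(1−θ)^14, so the posterior is Beta(2+1, 7+14) = Beta(3, 21).
For Beta(a, b) with a, b > 1 the mode is (a−1)/(a+b−2) = 2/22 ≈ 0.0909.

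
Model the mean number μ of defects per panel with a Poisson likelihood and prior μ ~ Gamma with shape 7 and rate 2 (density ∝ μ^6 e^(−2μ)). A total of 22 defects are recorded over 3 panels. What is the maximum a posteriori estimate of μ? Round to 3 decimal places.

μ̂_MAP = 5.600

Σxᵢ = 22, n = 3.
Posterior ∝ μ^6e^(−2μ) · μ^22e^(−3μ) = μ^28e^(−5μ), i.e. Gamma(shape=29, rate=5).
The mode of a Gamma(a, b) with a ≥ 1 (shape–rate) is (a−1)/b = 28/5 ≈ 5.600.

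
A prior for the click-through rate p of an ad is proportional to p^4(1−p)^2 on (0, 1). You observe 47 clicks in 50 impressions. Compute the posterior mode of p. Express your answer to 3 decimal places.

p̂_MAP = 0.911

The prior density ∝ p^4(1−p)^2 is the kernel of Beta(5, 3).
Data: 47 successes in 50 trials. The binomial likelihood contributes p^47(1−p)^3, so the posterior is Beta(5+47, 3+3) = Beta(52, 6).
For Beta(a, b) with a, b > 1 the mode is (a−1)/(a+b−2) = 51/56 ≈ 0.911.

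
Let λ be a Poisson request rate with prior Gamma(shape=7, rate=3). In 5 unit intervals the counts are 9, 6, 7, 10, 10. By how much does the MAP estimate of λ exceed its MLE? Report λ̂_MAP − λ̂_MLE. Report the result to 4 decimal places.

MAP − MLE = -2.4000

Σxᵢ = 42. Posterior is Gamma(49, 8); MAP = (49−1)/8 = 48/8 ≈ 6.00000.
MLE = x̄ = 42/5 ≈ 8.40000.
Difference = 48/8 − 42/5 = -12/5 ≈ -2.4000.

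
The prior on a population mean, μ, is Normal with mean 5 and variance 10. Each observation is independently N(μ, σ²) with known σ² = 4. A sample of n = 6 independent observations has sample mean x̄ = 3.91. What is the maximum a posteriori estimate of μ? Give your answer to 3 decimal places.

μ̂_MAP = 3.978

n = 6, x̄ = 3.91.
For a Normal prior and Normal likelihood with known variance, the posterior is Normal; its mode equals its mean, the precision-weighted average.
Prior precision 1/σ₀² = 1/10 = 0.1; data precision n/σ² = 6/4 = 1.5.
μ̂ = (0.1·5 + 1.5·3.91) / (0.1 + 1.5) = 6.365/1.6 = 3.978125 ≈ 3.978.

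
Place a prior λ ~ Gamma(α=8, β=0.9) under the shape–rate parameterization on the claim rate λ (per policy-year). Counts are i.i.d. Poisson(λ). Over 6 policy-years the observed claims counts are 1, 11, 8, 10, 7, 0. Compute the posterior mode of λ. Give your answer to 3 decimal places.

λ̂_MAP = 6.377

Σxᵢ = 1+11+8+10+7+0 = 37, with n = 6.
Posterior ∝ λ^7e^(−0.9λ) · λ^37e^(−6λ) = λ^44e^(−6.9λ), i.e. Gamma(shape=45, rate=6.9).
The mode of a Gamma(a, b) with a ≥ 1 (shape–rate) is (a−1)/b = 44/6.9 ≈ 6.377.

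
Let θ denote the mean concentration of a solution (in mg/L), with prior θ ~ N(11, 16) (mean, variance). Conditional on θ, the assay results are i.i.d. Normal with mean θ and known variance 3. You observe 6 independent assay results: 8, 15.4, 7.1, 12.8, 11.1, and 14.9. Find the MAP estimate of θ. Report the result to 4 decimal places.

θ̂_MAP = 11.5333

n = 6; x̄ = (8 + 15.4 + 7.1 + 12.8 + 11.1 + 14.9)/6 = 69.3/6 = 11.55.
For a Normal prior and Normal likelihood with known variance, the posterior is Normal; its mode equals its mean, the precision-weighted average.
Prior precision 1/σ₀² = 1/16 = 0.0625; data precision n/σ² = 6/3 = 2.
θ̂ = (0.0625·11 + 2·11.55) / (0.0625 + 2) = 23.7875/2.0625 = 173/15 ≈ 11.5333.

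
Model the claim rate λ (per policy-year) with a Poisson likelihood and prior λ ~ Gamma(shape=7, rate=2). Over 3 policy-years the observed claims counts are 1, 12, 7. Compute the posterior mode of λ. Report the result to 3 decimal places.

Σxᵢ = 1+12+7 = 20, with n = 3.
Posterior ∝ λ^6e^(−2λ) · λ^20e^(−3λ) = λ^26e^(−5λ), i.e. Gamma(shape=27, rate=5).
The mode of a Gamma(a, b) with a ≥ 1 (shape–rate) is (a−1)/b = 26/5 ≈ 5.200.

λ̂_MAP = 5.200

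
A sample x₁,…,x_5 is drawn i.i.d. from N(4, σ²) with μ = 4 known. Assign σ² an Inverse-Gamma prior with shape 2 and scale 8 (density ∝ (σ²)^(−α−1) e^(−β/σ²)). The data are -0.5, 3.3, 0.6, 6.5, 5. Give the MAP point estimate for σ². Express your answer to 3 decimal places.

σ̂²_MAP = 5.050

Sum of squared deviations about the known mean: SS = (-0.5−4)² + (3.3−4)² + (0.6−4)² + (6.5−4)² + (5−4)² = 39.55.
The Normal likelihood contributes (σ²)^(−n/2) exp(−SS/(2σ²)), so the posterior is Inverse-Gamma(α + n/2, β + SS/2) = Inverse-Gamma(4.5, 27.775).
The mode of Inverse-Gamma(a, b) is b/(a+1) = 27.775/5.5 ≈ 5.050.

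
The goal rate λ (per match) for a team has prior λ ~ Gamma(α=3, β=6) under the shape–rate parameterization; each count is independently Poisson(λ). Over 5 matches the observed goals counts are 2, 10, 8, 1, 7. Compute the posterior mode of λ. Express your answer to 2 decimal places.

Σxᵢ = 2+10+8+1+7 = 28, with n = 5.
Posterior ∝ λ^2e^(−6λ) · λ^28e^(−5λ) = λ^30e^(−11λ), i.e. Gamma(shape=31, rate=11).
The mode of a Gamma(a, b) with a ≥ 1 (shape–rate) is (a−1)/b = 30/11 ≈ 2.73.

λ̂_MAP = 2.73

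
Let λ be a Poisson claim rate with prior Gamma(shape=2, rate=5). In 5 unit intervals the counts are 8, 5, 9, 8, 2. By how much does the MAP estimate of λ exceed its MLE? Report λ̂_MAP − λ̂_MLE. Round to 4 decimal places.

MAP − MLE = -3.1000

Σxᵢ = 32. Posterior is Gamma(34, 10); MAP = (34−1)/10 = 33/10 ≈ 3.30000.
MLE = x̄ = 32/5 ≈ 6.40000.
Difference = 33/10 − 32/5 = -31/10 ≈ -3.1000.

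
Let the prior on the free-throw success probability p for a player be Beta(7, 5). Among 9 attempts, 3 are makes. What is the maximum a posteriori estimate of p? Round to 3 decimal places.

Prior: Beta(7, 5).
Data: 3 successes in 9 trials. The binomial likelihood contributes p^3(1−p)^6, so the posterior is Beta(7+3, 5+6) = Beta(10, 11).
For Beta(a, b) with a, b > 1 the mode is (a−1)/(a+b−2) = 9/19 ≈ 0.474.

p̂_MAP = 0.474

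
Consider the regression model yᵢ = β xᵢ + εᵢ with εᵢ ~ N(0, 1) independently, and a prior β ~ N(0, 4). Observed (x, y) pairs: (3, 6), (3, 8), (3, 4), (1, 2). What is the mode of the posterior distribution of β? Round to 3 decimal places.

β̂_MAP = 1.982

log p(β | y) = −Σ(yᵢ − βxᵢ)²/(2·1) − β²/(2·4) + const.
Setting the derivative to zero: Σxᵢ(yᵢ − βxᵢ)/1 − β/4 = 0, so β = Σxᵢyᵢ / (Σxᵢ² + σ²/τ²).
Σxᵢyᵢ = 3·6 + 3·8 + 3·4 + 1·2 = 56; Σxᵢ² = 28; σ²/τ² = 0.25.
β̂_MAP = 56 / (28 + 0.25) = 56/28.25 ≈ 1.982.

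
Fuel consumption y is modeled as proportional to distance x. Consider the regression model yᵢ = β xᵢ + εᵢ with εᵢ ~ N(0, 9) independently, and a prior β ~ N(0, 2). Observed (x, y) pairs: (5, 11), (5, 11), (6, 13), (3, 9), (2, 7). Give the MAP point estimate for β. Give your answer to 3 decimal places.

log p(β | y) = −Σ(yᵢ − βxᵢ)²/(2·9) − β²/(2·2) + const.
Setting the derivative to zero: Σxᵢ(yᵢ − βxᵢ)/9 − β/2 = 0, so β = Σxᵢyᵢ / (Σxᵢ² + σ²/τ²).
Σxᵢyᵢ = 5·11 + 5·11 + 6·13 + 3·9 + 2·7 = 229; Σxᵢ² = 99; σ²/τ² = 4.5.
β̂_MAP = 229 / (99 + 4.5) = 229/103.5 ≈ 2.213.

β̂_MAP = 2.213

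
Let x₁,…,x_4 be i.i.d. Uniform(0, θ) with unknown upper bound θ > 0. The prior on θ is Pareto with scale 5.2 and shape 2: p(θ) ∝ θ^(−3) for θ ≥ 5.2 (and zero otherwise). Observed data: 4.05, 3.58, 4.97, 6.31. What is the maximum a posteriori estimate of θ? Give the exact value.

The Uniform(0, θ) likelihood is θ^(−n) for θ ≥ max(xᵢ), zero otherwise. Here max(xᵢ) = 6.31.
Posterior ∝ θ^(−3) · θ^(−4) = θ^(−7) on θ ≥ max(5.2, 6.31) = 6.31.
This density is strictly decreasing in θ, so the posterior mode lies at the lower boundary of the support.

θ̂_MAP = 6.31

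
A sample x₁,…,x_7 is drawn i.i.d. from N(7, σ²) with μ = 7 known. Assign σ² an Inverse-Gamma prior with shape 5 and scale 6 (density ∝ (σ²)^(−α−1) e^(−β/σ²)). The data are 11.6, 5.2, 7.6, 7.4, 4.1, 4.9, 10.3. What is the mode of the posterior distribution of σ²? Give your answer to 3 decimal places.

Sum of squared deviations about the known mean: SS = (11.6−7)² + (5.2−7)² + (7.6−7)² + (7.4−7)² + (4.1−7)² + (4.9−7)² + (10.3−7)² = 48.63.
The Normal likelihood contributes (σ²)^(−n/2) exp(−SS/(2σ²)), so the posterior is Inverse-Gamma(α + n/2, β + SS/2) = Inverse-Gamma(8.5, 30.315).
The mode of Inverse-Gamma(a, b) is b/(a+1) = 30.315/9.5 ≈ 3.191.

σ̂²_MAP = 3.191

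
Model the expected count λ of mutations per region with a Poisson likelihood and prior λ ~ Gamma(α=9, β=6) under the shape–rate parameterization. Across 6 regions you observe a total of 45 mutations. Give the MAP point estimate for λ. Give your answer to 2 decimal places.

Σxᵢ = 45, n = 6.
Posterior ∝ λ^8e^(−6λ) · λ^45e^(−6λ) = λ^53e^(−12λ), i.e. Gamma(shape=54, rate=12).
The mode of a Gamma(a, b) with a ≥ 1 (shape–rate) is (a−1)/b = 53/12 ≈ 4.42.

λ̂_MAP = 4.42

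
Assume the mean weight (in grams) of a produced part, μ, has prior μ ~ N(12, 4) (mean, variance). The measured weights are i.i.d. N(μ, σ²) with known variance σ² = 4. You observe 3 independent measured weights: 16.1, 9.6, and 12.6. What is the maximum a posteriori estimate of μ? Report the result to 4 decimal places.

n = 3; x̄ = (16.1 + 9.6 + 12.6)/3 = 38.3/3 = 383/30 ≈ 12.7667.
For a Normal prior and Normal likelihood with known variance, the posterior is Normal; its mode equals its mean, the precision-weighted average.
Prior precision 1/σ₀² = 1/4 = 0.25; data precision n/σ² = 3/4 = 0.75.
μ̂ = (0.25·12 + 0.75·(383/30)) / (0.25 + 0.75) = 12.575/1 = 12.5750.

μ̂_MAP = 12.5750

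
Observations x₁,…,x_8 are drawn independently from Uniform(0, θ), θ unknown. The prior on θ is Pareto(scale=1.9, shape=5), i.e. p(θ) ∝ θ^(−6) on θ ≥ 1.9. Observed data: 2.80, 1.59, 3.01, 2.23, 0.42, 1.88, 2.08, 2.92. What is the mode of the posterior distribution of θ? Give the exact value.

The Uniform(0, θ) likelihood is θ^(−n) for θ ≥ max(xᵢ), zero otherwise. Here max(xᵢ) = 3.01.
Posterior ∝ θ^(−6) · θ^(−8) = θ^(−14) on θ ≥ max(1.9, 3.01) = 3.01.
This density is strictly decreasing in θ, so the posterior mode lies at the lower boundary of the support.

θ̂_MAP = 3.01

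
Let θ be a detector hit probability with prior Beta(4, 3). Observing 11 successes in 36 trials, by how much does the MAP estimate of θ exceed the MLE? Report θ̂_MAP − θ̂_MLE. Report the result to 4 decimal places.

Posterior is Beta(15, 28); MAP = (15−1)/(43−2) = 14/41 ≈ 0.34146.
MLE ignores the prior: θ̂_MLE = k/n = 11/36 ≈ 0.30556.
Difference = 14/41 − 11/36 = 53/1476 ≈ 0.0359.

MAP − MLE = 0.0359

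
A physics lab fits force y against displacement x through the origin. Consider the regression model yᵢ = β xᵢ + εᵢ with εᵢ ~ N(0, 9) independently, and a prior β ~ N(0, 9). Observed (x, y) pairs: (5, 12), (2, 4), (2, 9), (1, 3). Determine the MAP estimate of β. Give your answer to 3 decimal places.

log p(β | y) = −Σ(yᵢ − βxᵢ)²/(2·9) − β²/(2·9) + const.
Setting the derivative to zero: Σxᵢ(yᵢ − βxᵢ)/9 − β/9 = 0, so β = Σxᵢyᵢ / (Σxᵢ² + σ²/τ²).
Σxᵢyᵢ = 5·12 + 2·4 + 2·9 + 1·3 = 89; Σxᵢ² = 34; σ²/τ² = 1.
β̂_MAP = 89 / (34 + 1) = 89/35 ≈ 2.543.

β̂_MAP = 2.543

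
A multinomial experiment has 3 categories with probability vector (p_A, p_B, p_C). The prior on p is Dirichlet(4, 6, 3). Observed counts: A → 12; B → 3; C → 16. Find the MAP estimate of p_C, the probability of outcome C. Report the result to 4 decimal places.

The posterior is Dirichlet(αᵢ + nᵢ) = Dirichlet(16, 9, 19).
For a Dirichlet(a₁,…,a_K) with all aᵢ > 1, the mode has j-th component (aⱼ − 1)/(Σaᵢ − K).
Here Σaᵢ = 44 and K = 3, so p_C = (19 − 1)/(44 − 3) = 18/41 ≈ 0.4390.

MAP estimate of p_C = 0.4390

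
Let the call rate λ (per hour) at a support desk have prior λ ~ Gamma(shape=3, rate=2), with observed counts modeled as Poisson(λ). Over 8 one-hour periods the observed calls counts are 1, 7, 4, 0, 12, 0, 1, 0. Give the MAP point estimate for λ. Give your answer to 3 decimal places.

λ̂_MAP = 2.700

Σxᵢ = 1+7+4+0+12+0+1+0 = 25, with n = 8.
Posterior ∝ λ^2e^(−2λ) · λ^25e^(−8λ) = λ^27e^(−10λ), i.e. Gamma(shape=28, rate=10).
The mode of a Gamma(a, b) with a ≥ 1 (shape–rate) is (a−1)/b = 27/10 ≈ 2.700.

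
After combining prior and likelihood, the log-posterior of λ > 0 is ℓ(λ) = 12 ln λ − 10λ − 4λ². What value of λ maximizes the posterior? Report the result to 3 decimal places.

ℓ'(λ) = 12/λ − 10 − 8λ. Setting this to zero and multiplying by λ: 8λ² + 10λ − 12 = 0.
λ = (−10 + √(10² + 4·8·12)) / (2·8) = (−10 + √484) / 16 = (−10 + 22)/16 = 3/4.
ℓ''(λ) = −12/λ² − 8 < 0, confirming a maximum.

λ̂_MAP = 0.750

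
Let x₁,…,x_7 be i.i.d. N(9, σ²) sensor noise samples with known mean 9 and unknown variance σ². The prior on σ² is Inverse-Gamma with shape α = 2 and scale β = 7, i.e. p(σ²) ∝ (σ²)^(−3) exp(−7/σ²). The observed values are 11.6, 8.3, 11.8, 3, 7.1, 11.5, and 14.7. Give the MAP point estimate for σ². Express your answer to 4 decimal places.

Sum of squared deviations about the known mean: SS = (11.6−9)² + (8.3−9)² + (11.8−9)² + (3−9)² + (7.1−9)² + (11.5−9)² + (14.7−9)² = 93.44.
The Normal likelihood contributes (σ²)^(−n/2) exp(−SS/(2σ²)), so the posterior is Inverse-Gamma(α + n/2, β + SS/2) = Inverse-Gamma(5.5, 53.72).
The mode of Inverse-Gamma(a, b) is b/(a+1) = 53.72/6.5 ≈ 8.2646.

σ̂²_MAP = 8.2646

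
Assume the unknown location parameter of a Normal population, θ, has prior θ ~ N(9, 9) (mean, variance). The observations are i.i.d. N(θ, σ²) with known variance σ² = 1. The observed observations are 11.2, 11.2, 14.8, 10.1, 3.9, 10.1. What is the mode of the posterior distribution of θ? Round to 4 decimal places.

n = 6; x̄ = (11.2 + 11.2 + 14.8 + 10.1 + 3.9 + 10.1)/6 = 61.3/6 = 613/60 ≈ 10.2167.
For a Normal prior and Normal likelihood with known variance, the posterior is Normal; its mode equals its mean, the precision-weighted average.
Prior precision 1/σ₀² = 1/9; data precision n/σ² = 6/1 = 6.
θ̂ = ((1/9)·9 + 6·(613/60)) / (1/9 + 6) = 62.3/(55/9) = 5607/550 ≈ 10.1945.

θ̂_MAP = 10.1945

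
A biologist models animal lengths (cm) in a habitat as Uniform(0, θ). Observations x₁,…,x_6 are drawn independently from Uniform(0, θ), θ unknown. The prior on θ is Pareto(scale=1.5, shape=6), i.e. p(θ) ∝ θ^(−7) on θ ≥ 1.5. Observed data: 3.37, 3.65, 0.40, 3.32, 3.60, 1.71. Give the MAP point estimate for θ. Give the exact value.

The Uniform(0, θ) likelihood is θ^(−n) for θ ≥ max(xᵢ), zero otherwise. Here max(xᵢ) = 3.65.
Posterior ∝ θ^(−7) · θ^(−6) = θ^(−13) on θ ≥ max(1.5, 3.65) = 3.65.
This density is strictly decreasing in θ, so the posterior mode lies at the lower boundary of the support.

θ̂_MAP = 3.65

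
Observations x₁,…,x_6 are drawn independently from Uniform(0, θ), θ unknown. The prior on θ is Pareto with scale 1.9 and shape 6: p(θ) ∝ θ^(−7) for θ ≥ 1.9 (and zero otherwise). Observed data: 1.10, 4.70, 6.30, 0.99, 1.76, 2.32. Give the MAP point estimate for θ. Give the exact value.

θ̂_MAP = 6.30

The Uniform(0, θ) likelihood is θ^(−n) for θ ≥ max(xᵢ), zero otherwise. Here max(xᵢ) = 6.30.
Posterior ∝ θ^(−7) · θ^(−6) = θ^(−13) on θ ≥ max(1.9, 6.30) = 6.30.
This density is strictly decreasing in θ, so the posterior mode lies at the lower boundary of the support.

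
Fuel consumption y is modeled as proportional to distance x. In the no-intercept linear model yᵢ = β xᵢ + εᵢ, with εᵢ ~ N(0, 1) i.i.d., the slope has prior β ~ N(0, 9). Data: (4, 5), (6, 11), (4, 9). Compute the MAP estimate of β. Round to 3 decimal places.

β̂_MAP = 1.791

log p(β | y) = −Σ(yᵢ − βxᵢ)²/(2·1) − β²/(2·9) + const.
Setting the derivative to zero: Σxᵢ(yᵢ − βxᵢ)/1 − β/9 = 0, so β = Σxᵢyᵢ / (Σxᵢ² + σ²/τ²).
Σxᵢyᵢ = 4·5 + 6·11 + 4·9 = 122; Σxᵢ² = 68; σ²/τ² = 1/9.
β̂_MAP = 122 / (68 + 1/9) = 122/(613/9) = 1098/613 ≈ 1.791.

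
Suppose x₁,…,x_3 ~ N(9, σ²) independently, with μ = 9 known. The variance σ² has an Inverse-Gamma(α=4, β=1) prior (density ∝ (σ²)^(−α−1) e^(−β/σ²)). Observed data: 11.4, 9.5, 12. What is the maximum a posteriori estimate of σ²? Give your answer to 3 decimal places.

Sum of squared deviations about the known mean: SS = (11.4−9)² + (9.5−9)² + (12−9)² = 15.01.
The Normal likelihood contributes (σ²)^(−n/2) exp(−SS/(2σ²)), so the posterior is Inverse-Gamma(α + n/2, β + SS/2) = Inverse-Gamma(5.5, 8.505).
The mode of Inverse-Gamma(a, b) is b/(a+1) = 8.505/6.5 ≈ 1.308.

σ̂²_MAP = 1.308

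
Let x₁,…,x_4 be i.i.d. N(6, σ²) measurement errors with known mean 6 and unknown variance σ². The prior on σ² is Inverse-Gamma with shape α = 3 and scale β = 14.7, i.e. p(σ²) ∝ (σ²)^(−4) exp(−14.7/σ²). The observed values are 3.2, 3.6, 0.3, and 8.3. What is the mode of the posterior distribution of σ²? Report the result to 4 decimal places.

Sum of squared deviations about the known mean: SS = (3.2−6)² + (3.6−6)² + (0.3−6)² + (8.3−6)² = 51.38.
The Normal likelihood contributes (σ²)^(−n/2) exp(−SS/(2σ²)), so the posterior is Inverse-Gamma(α + n/2, β + SS/2) = Inverse-Gamma(5, 40.39).
The mode of Inverse-Gamma(a, b) is b/(a+1) = 40.39/6 ≈ 6.7317.

σ̂²_MAP = 6.7317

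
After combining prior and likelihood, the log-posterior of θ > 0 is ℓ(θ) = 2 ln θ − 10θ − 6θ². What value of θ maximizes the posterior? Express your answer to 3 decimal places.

ℓ'(θ) = 2/θ − 10 − 12θ. Setting this to zero and multiplying by θ: 12θ² + 10θ − 2 = 0.
θ = (−10 + √(10² + 4·12·2)) / (2·12) = (−10 + √196) / 24 = (−10 + 14)/24 = 1/6.
ℓ''(θ) = −2/θ² − 12 < 0, confirming a maximum.

θ̂_MAP = 0.167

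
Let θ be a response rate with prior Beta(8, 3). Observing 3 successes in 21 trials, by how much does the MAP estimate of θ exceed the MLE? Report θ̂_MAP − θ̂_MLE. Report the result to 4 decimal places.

Posterior is Beta(11, 21); MAP = (11−1)/(32−2) = 10/30 ≈ 0.33333.
MLE ignores the prior: θ̂_MLE = k/n = 3/21 ≈ 0.14286.
Difference = 10/30 − 3/21 = 4/21 ≈ 0.1905.

MAP − MLE = 0.1905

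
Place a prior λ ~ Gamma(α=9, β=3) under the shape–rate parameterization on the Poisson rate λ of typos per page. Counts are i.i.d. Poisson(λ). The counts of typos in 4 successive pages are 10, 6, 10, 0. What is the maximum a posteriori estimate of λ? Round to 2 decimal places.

λ̂_MAP = 4.86

Σxᵢ = 10+6+10+0 = 26, with n = 4.
Posterior ∝ λ^8e^(−3λ) · λ^26e^(−4λ) = λ^34e^(−7λ), i.e. Gamma(shape=35, rate=7).
The mode of a Gamma(a, b) with a ≥ 1 (shape–rate) is (a−1)/b = 34/7 ≈ 4.86.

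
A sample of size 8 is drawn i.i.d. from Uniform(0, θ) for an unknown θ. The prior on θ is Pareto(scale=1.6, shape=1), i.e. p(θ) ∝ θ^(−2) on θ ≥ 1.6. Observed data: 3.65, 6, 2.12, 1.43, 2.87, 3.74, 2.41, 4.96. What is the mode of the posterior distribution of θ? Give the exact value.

θ̂_MAP = 6

The Uniform(0, θ) likelihood is θ^(−n) for θ ≥ max(xᵢ), zero otherwise. Here max(xᵢ) = 6.
Posterior ∝ θ^(−2) · θ^(−8) = θ^(−10) on θ ≥ max(1.6, 6) = 6.
This density is strictly decreasing in θ, so the posterior mode lies at the lower boundary of the support.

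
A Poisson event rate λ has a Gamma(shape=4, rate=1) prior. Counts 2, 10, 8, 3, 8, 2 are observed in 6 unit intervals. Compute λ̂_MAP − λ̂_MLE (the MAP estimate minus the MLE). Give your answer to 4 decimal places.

MAP − MLE = -0.3571

Σxᵢ = 33. Posterior is Gamma(37, 7); MAP = (37−1)/7 = 36/7 ≈ 5.14286.
MLE = x̄ = 33/6 ≈ 5.50000.
Difference = 36/7 − 33/6 = -5/14 ≈ -0.3571.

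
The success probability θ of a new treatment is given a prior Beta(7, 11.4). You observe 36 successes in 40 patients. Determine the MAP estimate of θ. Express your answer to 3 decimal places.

Prior: Beta(7, 11.4).
Data: 36 successes in 40 trials. The binomial likelihood contributes θ^36(1−θ)^4, so the posterior is Beta(7+36, 11.4+4) = Beta(43, 15.4).
For Beta(a, b) with a, b > 1 the mode is (a−1)/(a+b−2) = 42/56.4 ≈ 0.745.

θ̂_MAP = 0.745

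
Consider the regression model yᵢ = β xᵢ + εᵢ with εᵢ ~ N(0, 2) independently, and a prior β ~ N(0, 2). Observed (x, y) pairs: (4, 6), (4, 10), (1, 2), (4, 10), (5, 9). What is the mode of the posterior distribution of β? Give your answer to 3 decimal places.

log p(β | y) = −Σ(yᵢ − βxᵢ)²/(2·2) − β²/(2·2) + const.
Setting the derivative to zero: Σxᵢ(yᵢ − βxᵢ)/2 − β/2 = 0, so β = Σxᵢyᵢ / (Σxᵢ² + σ²/τ²).
Σxᵢyᵢ = 4·6 + 4·10 + 1·2 + 4·10 + 5·9 = 151; Σxᵢ² = 74; σ²/τ² = 1.
β̂_MAP = 151 / (74 + 1) = 151/75 ≈ 2.013.

β̂_MAP = 2.013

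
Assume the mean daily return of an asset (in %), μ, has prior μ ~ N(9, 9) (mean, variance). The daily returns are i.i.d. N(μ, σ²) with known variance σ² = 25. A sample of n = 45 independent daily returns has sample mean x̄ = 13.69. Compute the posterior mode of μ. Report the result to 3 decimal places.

μ̂_MAP = 13.417

n = 45, x̄ = 13.69.
For a Normal prior and Normal likelihood with known variance, the posterior is Normal; its mode equals its mean, the precision-weighted average.
Prior precision 1/σ₀² = 1/9; data precision n/σ² = 45/25 = 1.8.
μ̂ = ((1/9)·9 + 1.8·13.69) / (1/9 + 1.8) = 25.642/(86/45) = 115389/8600 ≈ 13.417.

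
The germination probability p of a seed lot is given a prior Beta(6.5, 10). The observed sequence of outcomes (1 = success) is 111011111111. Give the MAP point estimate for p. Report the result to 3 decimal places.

Prior: Beta(6.5, 10).
Data: 11 successes in 12 trials (from the sequence). The binomial likelihood contributes p^11(1−p)^1, so the posterior is Beta(6.5+11, 10+1) = Beta(17.5, 11).
For Beta(a, b) with a, b > 1 the mode is (a−1)/(a+b−2) = 16.5/26.5 ≈ 0.623.

p̂_MAP = 0.623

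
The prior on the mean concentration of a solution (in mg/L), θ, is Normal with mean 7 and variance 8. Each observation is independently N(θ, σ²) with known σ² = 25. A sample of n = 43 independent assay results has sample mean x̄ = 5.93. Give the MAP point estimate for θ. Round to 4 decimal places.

θ̂_MAP = 6.0025

n = 43, x̄ = 5.93.
For a Normal prior and Normal likelihood with known variance, the posterior is Normal; its mode equals its mean, the precision-weighted average.
Prior precision 1/σ₀² = 1/8 = 0.125; data precision n/σ² = 43/25 = 1.72.
θ̂ = (0.125·7 + 1.72·5.93) / (0.125 + 1.72) = 11.0746/1.845 = 55373/9225 ≈ 6.0025.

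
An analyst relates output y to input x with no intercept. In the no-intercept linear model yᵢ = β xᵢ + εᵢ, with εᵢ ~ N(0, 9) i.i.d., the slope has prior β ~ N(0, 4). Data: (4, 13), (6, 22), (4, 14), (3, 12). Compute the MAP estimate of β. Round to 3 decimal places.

β̂_MAP = 3.483

log p(β | y) = −Σ(yᵢ − βxᵢ)²/(2·9) − β²/(2·4) + const.
Setting the derivative to zero: Σxᵢ(yᵢ − βxᵢ)/9 − β/4 = 0, so β = Σxᵢyᵢ / (Σxᵢ² + σ²/τ²).
Σxᵢyᵢ = 4·13 + 6·22 + 4·14 + 3·12 = 276; Σxᵢ² = 77; σ²/τ² = 2.25.
β̂_MAP = 276 / (77 + 2.25) = 276/79.25 ≈ 3.483.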